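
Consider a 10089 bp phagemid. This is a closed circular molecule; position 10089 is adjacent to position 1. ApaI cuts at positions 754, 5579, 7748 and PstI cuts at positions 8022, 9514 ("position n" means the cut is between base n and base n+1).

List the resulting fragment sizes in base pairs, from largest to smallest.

4825, 2169, 1492, 1329, 274 bp

Combined cut positions (sorted): 754, 5579, 7748, 8022, 9514.
Circular molecule, 5 cuts → 5 fragments:
  5579 − 754 = 4825 bp
  7748 − 5579 = 2169 bp
  8022 − 7748 = 274 bp
  9514 − 8022 = 1492 bp
  wrap: 10089 − 9514 + 754 = 1329 bp
Sorted largest to smallest: 4825, 2169, 1492, 1329, 274 bp.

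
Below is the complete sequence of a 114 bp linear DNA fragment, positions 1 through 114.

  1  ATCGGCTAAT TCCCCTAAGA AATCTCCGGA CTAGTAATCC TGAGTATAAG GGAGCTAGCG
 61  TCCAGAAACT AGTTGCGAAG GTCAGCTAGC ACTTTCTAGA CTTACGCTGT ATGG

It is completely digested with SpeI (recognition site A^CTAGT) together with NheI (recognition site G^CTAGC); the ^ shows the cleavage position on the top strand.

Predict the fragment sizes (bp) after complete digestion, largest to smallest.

30, 29, 24, 17, 14 bp

SpeI sites (ACTAGT) start at positions 30, 68.
SpeI cuts after the first base of each site, so after positions 30, 68.
NheI sites (GCTAGC) start at positions 54, 85.
NheI cuts after the first base of each site, so after positions 54, 85.
Combined cut positions: 30, 54, 68, 85.
Linear molecule, 4 cuts → 5 fragments:
  1–30 → 30 bp
  31–54 → 24 bp
  55–68 → 14 bp
  69–85 → 17 bp
  86–114 → 29 bp
Sorted largest to smallest: 30, 29, 24, 17, 14 bp.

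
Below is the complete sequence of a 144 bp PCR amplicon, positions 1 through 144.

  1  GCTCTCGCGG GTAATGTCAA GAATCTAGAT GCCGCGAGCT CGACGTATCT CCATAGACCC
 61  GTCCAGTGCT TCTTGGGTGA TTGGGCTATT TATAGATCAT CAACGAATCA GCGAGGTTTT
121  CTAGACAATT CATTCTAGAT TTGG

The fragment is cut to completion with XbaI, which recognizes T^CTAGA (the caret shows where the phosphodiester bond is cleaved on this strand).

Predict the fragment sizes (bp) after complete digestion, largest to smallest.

96, 24, 14, 10 bp

XbaI sites (TCTAGA) start at positions 24, 120, 134.
XbaI cuts after the first base of each site, so after positions 24, 120, 134.
Linear molecule, 3 cuts → 4 fragments:
  1–24 → 24 bp
  25–120 → 96 bp
  121–134 → 14 bp
  135–144 → 10 bp
Sorted largest to smallest: 96, 24, 14, 10 bp.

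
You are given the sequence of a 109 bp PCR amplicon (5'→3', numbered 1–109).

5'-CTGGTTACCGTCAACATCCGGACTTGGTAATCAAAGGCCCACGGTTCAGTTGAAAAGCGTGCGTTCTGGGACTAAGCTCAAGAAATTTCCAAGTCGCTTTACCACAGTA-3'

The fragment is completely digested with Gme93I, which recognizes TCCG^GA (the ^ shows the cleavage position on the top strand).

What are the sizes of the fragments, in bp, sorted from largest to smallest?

The Gme93I site (TCCGGA) starts at position 17.
Gme93I cuts after base 4 of each site, so after position 20.
Linear molecule, 1 cut → 2 fragments:
  1–20 → 20 bp
  21–109 → 89 bp
Sorted largest to smallest: 89, 20 bp.

89, 20 bp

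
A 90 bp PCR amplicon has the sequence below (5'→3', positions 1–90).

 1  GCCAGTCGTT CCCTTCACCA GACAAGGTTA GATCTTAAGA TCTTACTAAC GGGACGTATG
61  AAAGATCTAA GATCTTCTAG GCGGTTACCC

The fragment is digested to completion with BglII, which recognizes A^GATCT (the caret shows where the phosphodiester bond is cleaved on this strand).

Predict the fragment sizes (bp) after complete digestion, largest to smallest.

BglII sites (AGATCT) start at positions 30, 38, 63, 70.
BglII cuts after the first base of each site, so after positions 30, 38, 63, 70.
Linear molecule, 4 cuts → 5 fragments:
  1–30 → 30 bp
  31–38 → 8 bp
  39–63 → 25 bp
  64–70 → 7 bp
  71–90 → 20 bp
Sorted largest to smallest: 30, 25, 20, 8, 7 bp.

30, 25, 20, 8, 7 bp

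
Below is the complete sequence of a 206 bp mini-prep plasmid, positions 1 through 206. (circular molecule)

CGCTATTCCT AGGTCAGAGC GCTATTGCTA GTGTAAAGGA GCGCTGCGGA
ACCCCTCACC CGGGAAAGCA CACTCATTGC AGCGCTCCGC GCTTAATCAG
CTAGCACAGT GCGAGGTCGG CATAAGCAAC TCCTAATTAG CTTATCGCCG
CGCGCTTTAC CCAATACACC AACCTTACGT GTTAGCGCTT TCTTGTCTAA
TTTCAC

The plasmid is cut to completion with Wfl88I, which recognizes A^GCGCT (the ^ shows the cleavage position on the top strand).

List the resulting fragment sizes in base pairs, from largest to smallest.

Wfl88I sites (AGCGCT) start at positions 18, 40, 81, 184.
Wfl88I cuts after the first base of each site, so after positions 18, 40, 81, 184.
Circular molecule, 4 cuts → 4 fragments:
  19–40 → 22 bp
  41–81 → 41 bp
  82–184 → 103 bp
  185–206 then 1–18 → 22 + 18 = 40 bp
Sorted largest to smallest: 103, 41, 40, 22 bp.

103, 41, 40, 22 bp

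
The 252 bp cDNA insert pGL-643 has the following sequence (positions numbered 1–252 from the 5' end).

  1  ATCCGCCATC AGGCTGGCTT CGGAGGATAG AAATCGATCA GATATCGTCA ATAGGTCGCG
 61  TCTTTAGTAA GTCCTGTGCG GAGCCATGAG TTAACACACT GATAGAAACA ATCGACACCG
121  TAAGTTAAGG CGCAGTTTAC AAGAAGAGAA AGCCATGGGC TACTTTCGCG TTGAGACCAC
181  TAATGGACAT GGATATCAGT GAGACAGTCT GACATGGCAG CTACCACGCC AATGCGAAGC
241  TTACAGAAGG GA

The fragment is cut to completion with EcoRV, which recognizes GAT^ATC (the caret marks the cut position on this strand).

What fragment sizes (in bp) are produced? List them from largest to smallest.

151, 58, 43 bp

EcoRV sites (GATATC) start at positions 41, 192.
EcoRV cuts after base 3 of each site, so after positions 43, 194.
Linear molecule, 2 cuts → 3 fragments:
  1–43 → 43 bp
  44–194 → 151 bp
  195–252 → 58 bp
Sorted largest to smallest: 151, 58, 43 bp.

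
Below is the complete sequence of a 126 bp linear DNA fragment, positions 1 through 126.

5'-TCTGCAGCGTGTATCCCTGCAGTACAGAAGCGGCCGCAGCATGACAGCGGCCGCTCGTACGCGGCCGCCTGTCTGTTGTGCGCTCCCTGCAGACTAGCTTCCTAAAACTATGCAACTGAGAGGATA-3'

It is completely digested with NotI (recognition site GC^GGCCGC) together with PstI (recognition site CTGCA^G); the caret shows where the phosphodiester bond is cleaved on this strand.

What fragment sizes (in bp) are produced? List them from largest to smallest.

NotI sites (GCGGCCGC) start at positions 30, 47, 61.
NotI cuts after base 2 of each site, so after positions 31, 48, 62.
PstI sites (CTGCAG) start at positions 2, 17, 87.
PstI cuts after base 5 of each site (before the last base), so after positions 6, 21, 91.
Combined cut positions: 6, 21, 31, 48, 62, 91.
Linear molecule, 6 cuts → 7 fragments:
  1–6 → 6 bp
  7–21 → 15 bp
  22–31 → 10 bp
  32–48 → 17 bp
  49–62 → 14 bp
  63–91 → 29 bp
  92–126 → 35 bp
Sorted largest to smallest: 35, 29, 17, 15, 14, 10, 6 bp.

35, 29, 17, 15, 14, 10, 6 bp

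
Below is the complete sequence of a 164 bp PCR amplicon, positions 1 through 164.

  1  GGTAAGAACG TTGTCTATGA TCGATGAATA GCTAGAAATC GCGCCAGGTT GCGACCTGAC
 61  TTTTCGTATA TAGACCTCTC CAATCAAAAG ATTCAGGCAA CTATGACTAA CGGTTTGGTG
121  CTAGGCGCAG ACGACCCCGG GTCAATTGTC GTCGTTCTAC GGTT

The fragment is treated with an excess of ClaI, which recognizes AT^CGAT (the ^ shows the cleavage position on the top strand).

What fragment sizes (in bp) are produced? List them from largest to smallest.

The ClaI site (ATCGAT) starts at position 20.
ClaI cuts after base 2 of each site, so after position 21.
Linear molecule, 1 cut → 2 fragments:
  1–21 → 21 bp
  22–164 → 143 bp
Sorted largest to smallest: 143, 21 bp.

143, 21 bp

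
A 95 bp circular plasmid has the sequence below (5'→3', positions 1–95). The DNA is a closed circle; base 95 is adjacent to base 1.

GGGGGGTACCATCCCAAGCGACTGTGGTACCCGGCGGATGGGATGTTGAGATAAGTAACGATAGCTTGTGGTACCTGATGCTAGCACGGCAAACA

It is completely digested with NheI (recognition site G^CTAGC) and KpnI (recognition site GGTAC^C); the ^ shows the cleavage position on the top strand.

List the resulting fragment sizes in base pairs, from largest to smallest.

44, 24, 21, 6 bp

The NheI site (GCTAGC) starts at position 80.
NheI cuts after the first base of each site, so after position 80.
KpnI sites (GGTACC) start at positions 5, 26, 70.
KpnI cuts after base 5 of each site (before the last base), so after positions 9, 30, 74.
Combined cut positions: 9, 30, 74, 80.
Circular molecule, 4 cuts → 4 fragments:
  10–30 → 21 bp
  31–74 → 44 bp
  75–80 → 6 bp
  81–95 then 1–9 → 15 + 9 = 24 bp
Sorted largest to smallest: 44, 24, 21, 6 bp.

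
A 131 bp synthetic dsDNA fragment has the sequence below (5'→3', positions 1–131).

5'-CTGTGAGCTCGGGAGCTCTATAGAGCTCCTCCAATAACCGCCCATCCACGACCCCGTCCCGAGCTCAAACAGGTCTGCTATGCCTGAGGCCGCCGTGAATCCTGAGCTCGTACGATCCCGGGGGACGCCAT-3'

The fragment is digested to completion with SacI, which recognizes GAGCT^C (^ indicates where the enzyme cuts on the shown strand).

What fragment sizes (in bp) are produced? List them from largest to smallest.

43, 38, 23, 10, 9, 8 bp

SacI sites (GAGCTC) start at positions 5, 13, 23, 61, 104.
SacI cuts after base 5 of each site (before the last base), so after positions 9, 17, 27, 65, 108.
Linear molecule, 5 cuts → 6 fragments:
  1–9 → 9 bp
  10–17 → 8 bp
  18–27 → 10 bp
  28–65 → 38 bp
  66–108 → 43 bp
  109–131 → 23 bp
Sorted largest to smallest: 43, 38, 23, 10, 9, 8 bp.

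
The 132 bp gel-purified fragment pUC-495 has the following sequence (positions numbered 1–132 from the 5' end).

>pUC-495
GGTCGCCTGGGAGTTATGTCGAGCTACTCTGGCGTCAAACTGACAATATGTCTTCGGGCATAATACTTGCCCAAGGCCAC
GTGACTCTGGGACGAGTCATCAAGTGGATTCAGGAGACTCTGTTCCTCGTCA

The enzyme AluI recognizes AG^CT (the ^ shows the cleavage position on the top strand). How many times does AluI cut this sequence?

1

AGCT occurs starting at position 22.
AluI cuts at 1 site.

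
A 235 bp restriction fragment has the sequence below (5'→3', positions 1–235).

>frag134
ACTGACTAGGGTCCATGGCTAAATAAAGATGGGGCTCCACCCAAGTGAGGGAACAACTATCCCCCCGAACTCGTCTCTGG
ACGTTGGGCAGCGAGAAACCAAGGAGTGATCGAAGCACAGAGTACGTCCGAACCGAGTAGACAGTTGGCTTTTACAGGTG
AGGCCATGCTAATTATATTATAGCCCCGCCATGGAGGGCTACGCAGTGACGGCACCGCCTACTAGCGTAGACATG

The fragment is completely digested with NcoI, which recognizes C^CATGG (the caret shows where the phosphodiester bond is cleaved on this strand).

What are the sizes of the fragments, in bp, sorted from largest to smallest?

NcoI sites (CCATGG) start at positions 13, 189.
NcoI cuts after the first base of each site, so after positions 13, 189.
Linear molecule, 2 cuts → 3 fragments:
  1–13 → 13 bp
  14–189 → 176 bp
  190–235 → 46 bp
Sorted largest to smallest: 176, 46, 13 bp.

176, 46, 13 bp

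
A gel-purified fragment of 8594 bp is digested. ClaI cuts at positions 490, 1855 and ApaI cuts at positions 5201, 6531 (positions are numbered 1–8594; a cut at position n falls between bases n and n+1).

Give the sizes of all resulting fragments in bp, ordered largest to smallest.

3346, 2063, 1365, 1330, 490 bp

Combined cut positions (sorted): 490, 1855, 5201, 6531.
Linear molecule, 4 cuts → 5 fragments:
  490 − 0 = 490 bp
  1855 − 490 = 1365 bp
  5201 − 1855 = 3346 bp
  6531 − 5201 = 1330 bp
  8594 − 6531 = 2063 bp
Sorted largest to smallest: 3346, 2063, 1365, 1330, 490 bp.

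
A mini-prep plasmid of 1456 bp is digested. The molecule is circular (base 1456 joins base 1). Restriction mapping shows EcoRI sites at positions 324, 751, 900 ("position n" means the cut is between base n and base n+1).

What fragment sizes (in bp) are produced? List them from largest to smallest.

Circular molecule, 3 cuts → 3 fragments:
  751 − 324 = 427 bp
  900 − 751 = 149 bp
  wrap: 1456 − 900 + 324 = 880 bp
Sorted largest to smallest: 880, 427, 149 bp.

880, 427, 149 bp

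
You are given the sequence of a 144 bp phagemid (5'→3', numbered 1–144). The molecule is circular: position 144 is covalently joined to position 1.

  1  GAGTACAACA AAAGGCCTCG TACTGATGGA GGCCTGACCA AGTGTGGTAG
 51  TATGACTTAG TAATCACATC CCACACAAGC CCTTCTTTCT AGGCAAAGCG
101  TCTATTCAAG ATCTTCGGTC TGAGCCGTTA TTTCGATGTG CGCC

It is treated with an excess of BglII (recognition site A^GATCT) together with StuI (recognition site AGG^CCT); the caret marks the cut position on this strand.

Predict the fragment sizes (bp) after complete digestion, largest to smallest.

The BglII site (AGATCT) starts at position 109.
BglII cuts after the first base of each site, so after position 109.
StuI sites (AGGCCT) start at positions 13, 30.
StuI cuts after base 3 of each site, so after positions 15, 32.
Combined cut positions: 15, 32, 109.
Circular molecule, 3 cuts → 3 fragments:
  16–32 → 17 bp
  33–109 → 77 bp
  110–144 then 1–15 → 35 + 15 = 50 bp
Sorted largest to smallest: 77, 50, 17 bp.

77, 50, 17 bp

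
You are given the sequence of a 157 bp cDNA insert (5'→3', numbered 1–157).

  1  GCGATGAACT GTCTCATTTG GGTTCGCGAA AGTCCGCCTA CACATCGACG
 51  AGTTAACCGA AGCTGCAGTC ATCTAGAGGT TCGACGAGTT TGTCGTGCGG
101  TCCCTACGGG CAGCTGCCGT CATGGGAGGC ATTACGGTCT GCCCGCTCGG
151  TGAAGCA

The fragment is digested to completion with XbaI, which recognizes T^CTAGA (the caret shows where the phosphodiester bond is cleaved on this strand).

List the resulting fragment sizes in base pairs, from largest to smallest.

85, 72 bp

The XbaI site (TCTAGA) starts at position 72.
XbaI cuts after the first base of each site, so after position 72.
Linear molecule, 1 cut → 2 fragments:
  1–72 → 72 bp
  73–157 → 85 bp
Sorted largest to smallest: 85, 72 bp.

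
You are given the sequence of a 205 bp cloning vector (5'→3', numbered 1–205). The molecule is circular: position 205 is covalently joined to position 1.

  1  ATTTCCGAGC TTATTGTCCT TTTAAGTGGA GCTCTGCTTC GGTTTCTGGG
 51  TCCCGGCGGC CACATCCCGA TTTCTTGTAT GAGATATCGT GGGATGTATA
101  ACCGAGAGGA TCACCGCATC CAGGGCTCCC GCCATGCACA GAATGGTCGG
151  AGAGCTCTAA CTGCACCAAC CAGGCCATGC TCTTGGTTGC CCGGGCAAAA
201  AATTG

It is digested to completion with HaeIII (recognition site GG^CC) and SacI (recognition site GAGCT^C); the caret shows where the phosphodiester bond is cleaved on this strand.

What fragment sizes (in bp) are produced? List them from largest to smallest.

97, 64, 26, 18 bp

HaeIII sites (GGCC) start at positions 58, 173.
HaeIII cuts after base 2 of each site, so after positions 59, 174.
SacI sites (GAGCTC) start at positions 29, 152.
SacI cuts after base 5 of each site (before the last base), so after positions 33, 156.
Combined cut positions: 33, 59, 156, 174.
Circular molecule, 4 cuts → 4 fragments:
  34–59 → 26 bp
  60–156 → 97 bp
  157–174 → 18 bp
  175–205 then 1–33 → 31 + 33 = 64 bp
Sorted largest to smallest: 97, 64, 26, 18 bp.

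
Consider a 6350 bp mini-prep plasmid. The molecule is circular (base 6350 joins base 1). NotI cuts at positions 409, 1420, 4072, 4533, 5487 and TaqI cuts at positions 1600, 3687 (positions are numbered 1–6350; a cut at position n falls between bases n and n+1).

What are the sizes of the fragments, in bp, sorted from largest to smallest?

Combined cut positions (sorted): 409, 1420, 1600, 3687, 4072, 4533, 5487.
Circular molecule, 7 cuts → 7 fragments:
  1420 − 409 = 1011 bp
  1600 − 1420 = 180 bp
  3687 − 1600 = 2087 bp
  4072 − 3687 = 385 bp
  4533 − 4072 = 461 bp
  5487 − 4533 = 954 bp
  wrap: 6350 − 5487 + 409 = 1272 bp
Sorted largest to smallest: 2087, 1272, 1011, 954, 461, 385, 180 bp.

2087, 1272, 1011, 954, 461, 385, 180 bp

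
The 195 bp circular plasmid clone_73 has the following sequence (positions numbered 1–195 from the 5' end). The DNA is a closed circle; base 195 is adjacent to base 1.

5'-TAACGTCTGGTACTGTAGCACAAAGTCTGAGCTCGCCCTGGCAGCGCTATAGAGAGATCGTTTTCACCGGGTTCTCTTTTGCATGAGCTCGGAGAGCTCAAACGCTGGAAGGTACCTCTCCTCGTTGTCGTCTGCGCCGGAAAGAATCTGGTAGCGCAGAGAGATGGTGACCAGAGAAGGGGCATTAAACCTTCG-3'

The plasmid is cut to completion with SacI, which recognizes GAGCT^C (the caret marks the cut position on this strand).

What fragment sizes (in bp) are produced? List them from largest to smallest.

SacI sites (GAGCTC) start at positions 29, 85, 94.
SacI cuts after base 5 of each site (before the last base), so after positions 33, 89, 98.
Circular molecule, 3 cuts → 3 fragments:
  34–89 → 56 bp
  90–98 → 9 bp
  99–195 then 1–33 → 97 + 33 = 130 bp
Sorted largest to smallest: 130, 56, 9 bp.

130, 56, 9 bp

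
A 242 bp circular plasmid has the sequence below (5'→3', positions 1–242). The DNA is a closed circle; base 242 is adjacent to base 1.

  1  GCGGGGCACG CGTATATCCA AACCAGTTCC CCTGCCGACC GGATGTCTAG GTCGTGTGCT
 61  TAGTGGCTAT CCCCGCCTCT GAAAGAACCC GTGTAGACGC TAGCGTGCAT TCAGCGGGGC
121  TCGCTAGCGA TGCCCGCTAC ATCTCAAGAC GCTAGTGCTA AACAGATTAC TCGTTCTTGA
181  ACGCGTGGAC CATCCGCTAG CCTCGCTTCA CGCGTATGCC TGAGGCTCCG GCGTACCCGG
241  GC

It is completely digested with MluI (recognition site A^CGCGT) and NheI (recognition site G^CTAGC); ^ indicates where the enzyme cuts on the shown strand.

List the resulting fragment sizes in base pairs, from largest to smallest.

91, 58, 40, 24, 15, 14 bp

MluI sites (ACGCGT) start at positions 8, 181, 210.
MluI cuts after the first base of each site, so after positions 8, 181, 210.
NheI sites (GCTAGC) start at positions 99, 123, 196.
NheI cuts after the first base of each site, so after positions 99, 123, 196.
Combined cut positions: 8, 99, 123, 181, 196, 210.
Circular molecule, 6 cuts → 6 fragments:
  9–99 → 91 bp
  100–123 → 24 bp
  124–181 → 58 bp
  182–196 → 15 bp
  197–210 → 14 bp
  211–242 then 1–8 → 32 + 8 = 40 bp
Sorted largest to smallest: 91, 58, 40, 24, 15, 14 bp.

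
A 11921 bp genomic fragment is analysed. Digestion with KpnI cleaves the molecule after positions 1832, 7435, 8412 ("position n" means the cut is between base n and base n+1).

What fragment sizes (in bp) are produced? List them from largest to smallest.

5603, 3509, 1832, 977 bp

Linear molecule, 3 cuts → 4 fragments:
  1832 − 0 = 1832 bp
  7435 − 1832 = 5603 bp
  8412 − 7435 = 977 bp
  11921 − 8412 = 3509 bp
Sorted largest to smallest: 5603, 3509, 1832, 977 bp.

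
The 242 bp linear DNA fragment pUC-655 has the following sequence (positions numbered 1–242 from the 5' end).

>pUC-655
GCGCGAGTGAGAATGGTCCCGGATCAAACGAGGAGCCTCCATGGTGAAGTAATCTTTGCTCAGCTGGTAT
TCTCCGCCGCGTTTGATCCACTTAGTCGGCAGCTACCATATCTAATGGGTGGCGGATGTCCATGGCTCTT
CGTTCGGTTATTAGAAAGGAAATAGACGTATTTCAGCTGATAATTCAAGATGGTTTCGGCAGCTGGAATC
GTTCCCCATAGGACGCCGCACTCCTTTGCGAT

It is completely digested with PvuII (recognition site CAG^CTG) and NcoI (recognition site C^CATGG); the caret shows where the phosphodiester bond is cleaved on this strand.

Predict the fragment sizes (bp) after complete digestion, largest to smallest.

PvuII sites (CAGCTG) start at positions 61, 174, 200.
PvuII cuts after base 3 of each site, so after positions 63, 176, 202.
NcoI sites (CCATGG) start at positions 39, 130.
NcoI cuts after the first base of each site, so after positions 39, 130.
Combined cut positions: 39, 63, 130, 176, 202.
Linear molecule, 5 cuts → 6 fragments:
  1–39 → 39 bp
  40–63 → 24 bp
  64–130 → 67 bp
  131–176 → 46 bp
  177–202 → 26 bp
  203–242 → 40 bp
Sorted largest to smallest: 67, 46, 40, 39, 26, 24 bp.

67, 46, 40, 39, 26, 24 bp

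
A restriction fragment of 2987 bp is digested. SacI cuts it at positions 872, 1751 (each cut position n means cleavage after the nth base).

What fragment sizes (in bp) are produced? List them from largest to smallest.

Linear molecule, 2 cuts → 3 fragments:
  872 − 0 = 872 bp
  1751 − 872 = 879 bp
  2987 − 1751 = 1236 bp
Sorted largest to smallest: 1236, 879, 872 bp.

1236, 879, 872 bp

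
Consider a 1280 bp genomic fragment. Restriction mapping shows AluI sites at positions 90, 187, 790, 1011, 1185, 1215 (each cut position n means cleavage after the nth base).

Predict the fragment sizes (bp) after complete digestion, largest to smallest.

Linear molecule, 6 cuts → 7 fragments:
  90 − 0 = 90 bp
  187 − 90 = 97 bp
  790 − 187 = 603 bp
  1011 − 790 = 221 bp
  1185 − 1011 = 174 bp
  1215 − 1185 = 30 bp
  1280 − 1215 = 65 bp
Sorted largest to smallest: 603, 221, 174, 97, 90, 65, 30 bp.

603, 221, 174, 97, 90, 65, 30 bp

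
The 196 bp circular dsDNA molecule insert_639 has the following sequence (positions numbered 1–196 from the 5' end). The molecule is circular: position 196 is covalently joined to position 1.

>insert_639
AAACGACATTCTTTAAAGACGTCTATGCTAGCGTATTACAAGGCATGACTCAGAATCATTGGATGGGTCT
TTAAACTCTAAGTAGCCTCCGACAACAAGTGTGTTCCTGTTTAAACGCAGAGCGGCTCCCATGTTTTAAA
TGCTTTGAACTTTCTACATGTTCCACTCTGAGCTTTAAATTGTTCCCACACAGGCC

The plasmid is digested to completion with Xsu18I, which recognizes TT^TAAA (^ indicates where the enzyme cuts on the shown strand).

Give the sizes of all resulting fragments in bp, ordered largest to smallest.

Xsu18I sites (TTTAAA) start at positions 12, 70, 110, 135, 174.
Xsu18I cuts after base 2 of each site, so after positions 13, 71, 111, 136, 175.
Circular molecule, 5 cuts → 5 fragments:
  14–71 → 58 bp
  72–111 → 40 bp
  112–136 → 25 bp
  137–175 → 39 bp
  176–196 then 1–13 → 21 + 13 = 34 bp
Sorted largest to smallest: 58, 40, 39, 34, 25 bp.

58, 40, 39, 34, 25 bp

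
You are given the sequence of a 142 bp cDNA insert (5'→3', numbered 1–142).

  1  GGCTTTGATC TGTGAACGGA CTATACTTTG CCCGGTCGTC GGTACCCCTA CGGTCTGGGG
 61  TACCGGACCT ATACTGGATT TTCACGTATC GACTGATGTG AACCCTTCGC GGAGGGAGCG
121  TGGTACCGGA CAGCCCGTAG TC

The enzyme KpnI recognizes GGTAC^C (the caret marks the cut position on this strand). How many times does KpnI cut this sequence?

3

GGTACC occurs starting at positions 41, 59, 122.
KpnI cuts at 3 sites.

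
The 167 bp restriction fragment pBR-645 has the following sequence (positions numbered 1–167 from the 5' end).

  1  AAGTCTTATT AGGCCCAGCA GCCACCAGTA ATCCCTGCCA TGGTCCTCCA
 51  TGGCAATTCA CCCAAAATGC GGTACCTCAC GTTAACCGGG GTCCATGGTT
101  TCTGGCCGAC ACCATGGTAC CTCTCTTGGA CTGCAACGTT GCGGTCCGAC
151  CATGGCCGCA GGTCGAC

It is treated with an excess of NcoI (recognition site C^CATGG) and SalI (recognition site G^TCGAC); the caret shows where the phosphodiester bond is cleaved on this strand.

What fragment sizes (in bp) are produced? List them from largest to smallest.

45, 38, 38, 19, 12, 10, 5 bp

NcoI sites (CCATGG) start at positions 38, 48, 93, 112, 150.
NcoI cuts after the first base of each site, so after positions 38, 48, 93, 112, 150.
The SalI site (GTCGAC) starts at position 162.
SalI cuts after the first base of each site, so after position 162.
Combined cut positions: 38, 48, 93, 112, 150, 162.
Linear molecule, 6 cuts → 7 fragments:
  1–38 → 38 bp
  39–48 → 10 bp
  49–93 → 45 bp
  94–112 → 19 bp
  113–150 → 38 bp
  151–162 → 12 bp
  163–167 → 5 bp
Sorted largest to smallest: 45, 38, 38, 19, 12, 10, 5 bp.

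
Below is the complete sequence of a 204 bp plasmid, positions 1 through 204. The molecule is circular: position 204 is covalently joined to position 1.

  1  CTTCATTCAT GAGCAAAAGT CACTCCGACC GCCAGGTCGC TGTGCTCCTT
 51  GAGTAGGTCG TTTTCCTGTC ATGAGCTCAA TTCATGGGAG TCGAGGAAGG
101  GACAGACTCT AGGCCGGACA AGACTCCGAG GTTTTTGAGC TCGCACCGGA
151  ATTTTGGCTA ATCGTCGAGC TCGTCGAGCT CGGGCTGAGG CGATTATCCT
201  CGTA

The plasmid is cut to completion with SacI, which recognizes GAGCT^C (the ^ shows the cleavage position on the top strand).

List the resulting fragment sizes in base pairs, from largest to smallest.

101, 64, 30, 9 bp

SacI sites (GAGCTC) start at positions 73, 137, 167, 176.
SacI cuts after base 5 of each site (before the last base), so after positions 77, 141, 171, 180.
Circular molecule, 4 cuts → 4 fragments:
  78–141 → 64 bp
  142–171 → 30 bp
  172–180 → 9 bp
  181–204 then 1–77 → 24 + 77 = 101 bp
Sorted largest to smallest: 101, 64, 30, 9 bp.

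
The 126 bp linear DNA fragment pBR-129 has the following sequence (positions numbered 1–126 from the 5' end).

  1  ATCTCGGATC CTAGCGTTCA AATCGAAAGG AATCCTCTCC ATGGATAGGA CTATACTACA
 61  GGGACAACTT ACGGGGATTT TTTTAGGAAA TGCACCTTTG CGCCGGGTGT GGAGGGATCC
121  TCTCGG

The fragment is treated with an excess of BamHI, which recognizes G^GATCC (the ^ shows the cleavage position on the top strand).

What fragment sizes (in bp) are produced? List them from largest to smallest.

109, 11, 6 bp

BamHI sites (GGATCC) start at positions 6, 115.
BamHI cuts after the first base of each site, so after positions 6, 115.
Linear molecule, 2 cuts → 3 fragments:
  1–6 → 6 bp
  7–115 → 109 bp
  116–126 → 11 bp
Sorted largest to smallest: 109, 11, 6 bp.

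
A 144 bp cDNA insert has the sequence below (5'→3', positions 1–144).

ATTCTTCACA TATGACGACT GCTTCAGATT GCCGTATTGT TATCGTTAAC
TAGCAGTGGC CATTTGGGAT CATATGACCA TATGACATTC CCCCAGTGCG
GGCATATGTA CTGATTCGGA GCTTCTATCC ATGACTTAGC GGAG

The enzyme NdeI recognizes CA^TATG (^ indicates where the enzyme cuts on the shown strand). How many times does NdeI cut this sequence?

4

CATATG occurs starting at positions 9, 71, 79, 103.
NdeI cuts at 4 sites.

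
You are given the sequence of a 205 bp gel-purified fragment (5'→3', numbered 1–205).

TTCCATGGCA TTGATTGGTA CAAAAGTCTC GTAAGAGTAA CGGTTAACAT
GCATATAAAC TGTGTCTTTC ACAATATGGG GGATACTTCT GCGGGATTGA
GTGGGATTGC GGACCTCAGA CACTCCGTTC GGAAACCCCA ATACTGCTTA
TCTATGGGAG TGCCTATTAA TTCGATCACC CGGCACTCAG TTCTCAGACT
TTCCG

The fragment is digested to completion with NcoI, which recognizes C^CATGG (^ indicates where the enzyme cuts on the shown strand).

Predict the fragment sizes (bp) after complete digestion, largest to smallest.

The NcoI site (CCATGG) starts at position 3.
NcoI cuts after the first base of each site, so after position 3.
Linear molecule, 1 cut → 2 fragments:
  1–3 → 3 bp
  4–205 → 202 bp
Sorted largest to smallest: 202, 3 bp.

202, 3 bp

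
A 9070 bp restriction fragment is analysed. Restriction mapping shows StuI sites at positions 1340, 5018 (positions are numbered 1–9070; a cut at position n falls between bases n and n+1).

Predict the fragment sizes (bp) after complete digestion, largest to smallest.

Linear molecule, 2 cuts → 3 fragments:
  1340 − 0 = 1340 bp
  5018 − 1340 = 3678 bp
  9070 − 5018 = 4052 bp
Sorted largest to smallest: 4052, 3678, 1340 bp.

4052, 3678, 1340 bp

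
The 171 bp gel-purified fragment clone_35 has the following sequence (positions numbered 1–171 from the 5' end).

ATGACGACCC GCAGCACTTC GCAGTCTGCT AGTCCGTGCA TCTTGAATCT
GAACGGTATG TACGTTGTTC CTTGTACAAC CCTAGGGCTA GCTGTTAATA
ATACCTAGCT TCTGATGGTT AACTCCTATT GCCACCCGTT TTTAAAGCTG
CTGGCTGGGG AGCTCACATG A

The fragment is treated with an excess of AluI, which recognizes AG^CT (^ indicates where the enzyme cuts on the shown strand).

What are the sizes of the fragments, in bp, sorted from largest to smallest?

AluI sites (AGCT) start at positions 90, 107, 146, 161.
AluI cuts after base 2 of each site, so after positions 91, 108, 147, 162.
Linear molecule, 4 cuts → 5 fragments:
  1–91 → 91 bp
  92–108 → 17 bp
  109–147 → 39 bp
  148–162 → 15 bp
  163–171 → 9 bp
Sorted largest to smallest: 91, 39, 17, 15, 9 bp.

91, 39, 17, 15, 9 bp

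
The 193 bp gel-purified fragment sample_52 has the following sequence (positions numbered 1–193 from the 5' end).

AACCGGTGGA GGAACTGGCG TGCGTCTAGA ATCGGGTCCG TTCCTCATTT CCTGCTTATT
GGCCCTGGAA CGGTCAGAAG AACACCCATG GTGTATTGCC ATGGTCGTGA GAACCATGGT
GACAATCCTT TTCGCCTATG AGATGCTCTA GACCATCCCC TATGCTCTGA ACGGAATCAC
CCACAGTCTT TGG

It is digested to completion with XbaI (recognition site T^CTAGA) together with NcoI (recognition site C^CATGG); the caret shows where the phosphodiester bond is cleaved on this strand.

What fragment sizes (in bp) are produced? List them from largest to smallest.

XbaI sites (TCTAGA) start at positions 25, 147.
XbaI cuts after the first base of each site, so after positions 25, 147.
NcoI sites (CCATGG) start at positions 86, 99, 114.
NcoI cuts after the first base of each site, so after positions 86, 99, 114.
Combined cut positions: 25, 86, 99, 114, 147.
Linear molecule, 5 cuts → 6 fragments:
  1–25 → 25 bp
  26–86 → 61 bp
  87–99 → 13 bp
  100–114 → 15 bp
  115–147 → 33 bp
  148–193 → 46 bp
Sorted largest to smallest: 61, 46, 33, 25, 15, 13 bp.

61, 46, 33, 25, 15, 13 bp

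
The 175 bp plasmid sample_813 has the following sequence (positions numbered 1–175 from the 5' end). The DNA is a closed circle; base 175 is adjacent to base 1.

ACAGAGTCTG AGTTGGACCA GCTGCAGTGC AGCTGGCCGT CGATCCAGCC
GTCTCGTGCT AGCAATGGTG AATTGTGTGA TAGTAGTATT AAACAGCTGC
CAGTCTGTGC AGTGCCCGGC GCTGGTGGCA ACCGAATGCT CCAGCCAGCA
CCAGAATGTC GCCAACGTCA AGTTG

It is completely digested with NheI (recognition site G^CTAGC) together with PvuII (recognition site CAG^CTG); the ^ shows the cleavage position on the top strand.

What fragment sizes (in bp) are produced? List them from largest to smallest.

The NheI site (GCTAGC) starts at position 58.
NheI cuts after the first base of each site, so after position 58.
PvuII sites (CAGCTG) start at positions 19, 30, 94.
PvuII cuts after base 3 of each site, so after positions 21, 32, 96.
Combined cut positions: 21, 32, 58, 96.
Circular molecule, 4 cuts → 4 fragments:
  22–32 → 11 bp
  33–58 → 26 bp
  59–96 → 38 bp
  97–175 then 1–21 → 79 + 21 = 100 bp
Sorted largest to smallest: 100, 38, 26, 11 bp.

100, 38, 26, 11 bp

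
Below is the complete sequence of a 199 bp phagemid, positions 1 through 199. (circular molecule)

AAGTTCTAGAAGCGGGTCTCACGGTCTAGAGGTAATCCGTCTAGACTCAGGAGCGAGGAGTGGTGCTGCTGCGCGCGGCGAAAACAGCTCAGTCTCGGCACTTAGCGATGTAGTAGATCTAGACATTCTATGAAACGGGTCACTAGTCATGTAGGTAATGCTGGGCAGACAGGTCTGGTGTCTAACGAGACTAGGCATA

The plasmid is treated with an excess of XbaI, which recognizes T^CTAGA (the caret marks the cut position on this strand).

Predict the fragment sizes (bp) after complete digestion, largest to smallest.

86, 78, 20, 15 bp

XbaI sites (TCTAGA) start at positions 5, 25, 40, 118.
XbaI cuts after the first base of each site, so after positions 5, 25, 40, 118.
Circular molecule, 4 cuts → 4 fragments:
  6–25 → 20 bp
  26–40 → 15 bp
  41–118 → 78 bp
  119–199 then 1–5 → 81 + 5 = 86 bp
Sorted largest to smallest: 86, 78, 20, 15 bp.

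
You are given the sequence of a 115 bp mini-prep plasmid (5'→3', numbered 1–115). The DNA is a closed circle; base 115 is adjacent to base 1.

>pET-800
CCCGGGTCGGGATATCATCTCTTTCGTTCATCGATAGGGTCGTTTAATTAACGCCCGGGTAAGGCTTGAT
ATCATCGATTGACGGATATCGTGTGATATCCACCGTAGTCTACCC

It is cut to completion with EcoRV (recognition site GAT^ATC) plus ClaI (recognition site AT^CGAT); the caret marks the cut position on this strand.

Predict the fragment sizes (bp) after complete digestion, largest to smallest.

EcoRV sites (GATATC) start at positions 11, 68, 85, 95.
EcoRV cuts after base 3 of each site, so after positions 13, 70, 87, 97.
ClaI sites (ATCGAT) start at positions 30, 74.
ClaI cuts after base 2 of each site, so after positions 31, 75.
Combined cut positions: 13, 31, 70, 75, 87, 97.
Circular molecule, 6 cuts → 6 fragments:
  14–31 → 18 bp
  32–70 → 39 bp
  71–75 → 5 bp
  76–87 → 12 bp
  88–97 → 10 bp
  98–115 then 1–13 → 18 + 13 = 31 bp
Sorted largest to smallest: 39, 31, 18, 12, 10, 5 bp.

39, 31, 18, 12, 10, 5 bp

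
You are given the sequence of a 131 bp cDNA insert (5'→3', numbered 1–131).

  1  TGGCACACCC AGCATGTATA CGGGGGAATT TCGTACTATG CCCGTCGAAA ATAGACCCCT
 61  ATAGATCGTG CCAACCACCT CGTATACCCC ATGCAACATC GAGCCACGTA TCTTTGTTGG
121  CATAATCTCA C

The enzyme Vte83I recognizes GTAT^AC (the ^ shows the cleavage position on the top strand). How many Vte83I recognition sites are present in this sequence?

2

GTATAC occurs starting at positions 16, 82.
Vte83I cuts at 2 sites.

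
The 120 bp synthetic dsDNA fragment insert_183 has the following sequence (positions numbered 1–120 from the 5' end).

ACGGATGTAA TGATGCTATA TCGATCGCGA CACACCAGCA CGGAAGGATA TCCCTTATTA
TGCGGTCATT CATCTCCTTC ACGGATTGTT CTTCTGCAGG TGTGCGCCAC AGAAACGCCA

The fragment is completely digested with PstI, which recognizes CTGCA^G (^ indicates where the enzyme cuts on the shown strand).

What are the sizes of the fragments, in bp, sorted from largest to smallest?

98, 22 bp

The PstI site (CTGCAG) starts at position 94.
PstI cuts after base 5 of each site (before the last base), so after position 98.
Linear molecule, 1 cut → 2 fragments:
  1–98 → 98 bp
  99–120 → 22 bp
Sorted largest to smallest: 98, 22 bp.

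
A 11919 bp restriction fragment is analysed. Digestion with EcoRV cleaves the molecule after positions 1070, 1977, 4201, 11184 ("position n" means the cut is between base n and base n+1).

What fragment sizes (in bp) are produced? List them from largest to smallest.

6983, 2224, 1070, 907, 735 bp

Linear molecule, 4 cuts → 5 fragments:
  1070 − 0 = 1070 bp
  1977 − 1070 = 907 bp
  4201 − 1977 = 2224 bp
  11184 − 4201 = 6983 bp
  11919 − 11184 = 735 bp
Sorted largest to smallest: 6983, 2224, 1070, 907, 735 bp.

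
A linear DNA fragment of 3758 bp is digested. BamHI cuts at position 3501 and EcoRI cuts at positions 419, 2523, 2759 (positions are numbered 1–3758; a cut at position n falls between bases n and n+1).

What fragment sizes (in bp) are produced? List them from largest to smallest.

Combined cut positions (sorted): 419, 2523, 2759, 3501.
Linear molecule, 4 cuts → 5 fragments:
  419 − 0 = 419 bp
  2523 − 419 = 2104 bp
  2759 − 2523 = 236 bp
  3501 − 2759 = 742 bp
  3758 − 3501 = 257 bp
Sorted largest to smallest: 2104, 742, 419, 257, 236 bp.

2104, 742, 419, 257, 236 bp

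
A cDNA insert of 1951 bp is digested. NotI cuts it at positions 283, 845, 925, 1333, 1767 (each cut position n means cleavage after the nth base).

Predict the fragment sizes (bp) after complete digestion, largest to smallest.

562, 434, 408, 283, 184, 80 bp

Linear molecule, 5 cuts → 6 fragments:
  283 − 0 = 283 bp
  845 − 283 = 562 bp
  925 − 845 = 80 bp
  1333 − 925 = 408 bp
  1767 − 1333 = 434 bp
  1951 − 1767 = 184 bp
Sorted largest to smallest: 562, 434, 408, 283, 184, 80 bp.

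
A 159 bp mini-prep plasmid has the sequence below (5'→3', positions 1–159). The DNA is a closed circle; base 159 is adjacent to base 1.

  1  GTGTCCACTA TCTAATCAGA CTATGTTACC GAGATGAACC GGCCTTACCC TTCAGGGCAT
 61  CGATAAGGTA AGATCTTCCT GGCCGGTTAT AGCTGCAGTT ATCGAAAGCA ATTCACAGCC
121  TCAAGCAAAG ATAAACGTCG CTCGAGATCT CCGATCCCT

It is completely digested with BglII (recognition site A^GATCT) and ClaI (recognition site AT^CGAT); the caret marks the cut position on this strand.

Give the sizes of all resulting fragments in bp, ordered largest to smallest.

74, 74, 11 bp

BglII sites (AGATCT) start at positions 71, 145.
BglII cuts after the first base of each site, so after positions 71, 145.
The ClaI site (ATCGAT) starts at position 59.
ClaI cuts after base 2 of each site, so after position 60.
Combined cut positions: 60, 71, 145.
Circular molecule, 3 cuts → 3 fragments:
  61–71 → 11 bp
  72–145 → 74 bp
  146–159 then 1–60 → 14 + 60 = 74 bp
Sorted largest to smallest: 74, 74, 11 bp.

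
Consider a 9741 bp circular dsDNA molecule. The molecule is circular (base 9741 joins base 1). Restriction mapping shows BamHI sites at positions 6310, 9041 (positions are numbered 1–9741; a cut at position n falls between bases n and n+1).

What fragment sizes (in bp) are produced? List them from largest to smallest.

Circular molecule, 2 cuts → 2 fragments:
  9041 − 6310 = 2731 bp
  wrap: 9741 − 9041 + 6310 = 7010 bp
Sorted largest to smallest: 7010, 2731 bp.

7010, 2731 bp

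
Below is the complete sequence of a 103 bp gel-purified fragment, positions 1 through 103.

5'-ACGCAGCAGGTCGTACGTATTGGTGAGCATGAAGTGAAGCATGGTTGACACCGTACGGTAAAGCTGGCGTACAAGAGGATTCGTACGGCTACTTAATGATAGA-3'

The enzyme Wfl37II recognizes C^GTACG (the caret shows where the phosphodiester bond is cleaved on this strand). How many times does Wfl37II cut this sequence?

CGTACG occurs starting at positions 12, 52, 82.
Wfl37II cuts at 3 sites.

3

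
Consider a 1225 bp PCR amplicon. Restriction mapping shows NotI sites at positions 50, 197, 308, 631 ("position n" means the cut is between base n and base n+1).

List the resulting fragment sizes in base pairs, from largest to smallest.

Linear molecule, 4 cuts → 5 fragments:
  50 − 0 = 50 bp
  197 − 50 = 147 bp
  308 − 197 = 111 bp
  631 − 308 = 323 bp
  1225 − 631 = 594 bp
Sorted largest to smallest: 594, 323, 147, 111, 50 bp.

594, 323, 147, 111, 50 bp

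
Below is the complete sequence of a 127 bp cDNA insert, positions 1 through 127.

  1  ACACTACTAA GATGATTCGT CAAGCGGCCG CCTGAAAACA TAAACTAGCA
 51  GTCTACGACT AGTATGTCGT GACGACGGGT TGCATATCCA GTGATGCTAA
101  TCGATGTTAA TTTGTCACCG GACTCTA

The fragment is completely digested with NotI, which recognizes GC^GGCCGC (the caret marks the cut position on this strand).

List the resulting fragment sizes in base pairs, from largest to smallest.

102, 25 bp

The NotI site (GCGGCCGC) starts at position 24.
NotI cuts after base 2 of each site, so after position 25.
Linear molecule, 1 cut → 2 fragments:
  1–25 → 25 bp
  26–127 → 102 bp
Sorted largest to smallest: 102, 25 bp.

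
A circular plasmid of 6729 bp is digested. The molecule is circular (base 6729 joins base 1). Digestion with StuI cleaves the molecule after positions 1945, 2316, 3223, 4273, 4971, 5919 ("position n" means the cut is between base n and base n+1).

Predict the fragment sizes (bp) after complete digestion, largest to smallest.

2755, 1050, 948, 907, 698, 371 bp

Circular molecule, 6 cuts → 6 fragments:
  2316 − 1945 = 371 bp
  3223 − 2316 = 907 bp
  4273 − 3223 = 1050 bp
  4971 − 4273 = 698 bp
  5919 − 4971 = 948 bp
  wrap: 6729 − 5919 + 1945 = 2755 bp
Sorted largest to smallest: 2755, 1050, 948, 907, 698, 371 bp.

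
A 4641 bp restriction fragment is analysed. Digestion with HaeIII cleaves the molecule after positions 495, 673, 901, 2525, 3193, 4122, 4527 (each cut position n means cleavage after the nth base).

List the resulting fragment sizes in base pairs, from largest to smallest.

Linear molecule, 7 cuts → 8 fragments:
  495 − 0 = 495 bp
  673 − 495 = 178 bp
  901 − 673 = 228 bp
  2525 − 901 = 1624 bp
  3193 − 2525 = 668 bp
  4122 − 3193 = 929 bp
  4527 − 4122 = 405 bp
  4641 − 4527 = 114 bp
Sorted largest to smallest: 1624, 929, 668, 495, 405, 228, 178, 114 bp.

1624, 929, 668, 495, 405, 228, 178, 114 bp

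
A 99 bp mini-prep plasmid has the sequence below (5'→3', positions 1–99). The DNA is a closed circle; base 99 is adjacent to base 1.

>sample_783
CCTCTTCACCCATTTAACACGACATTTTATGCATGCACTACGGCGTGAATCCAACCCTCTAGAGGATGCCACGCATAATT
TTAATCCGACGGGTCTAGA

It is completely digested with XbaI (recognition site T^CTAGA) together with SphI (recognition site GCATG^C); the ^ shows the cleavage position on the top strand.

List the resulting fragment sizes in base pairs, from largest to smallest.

40, 36, 23 bp

XbaI sites (TCTAGA) start at positions 58, 94.
XbaI cuts after the first base of each site, so after positions 58, 94.
The SphI site (GCATGC) starts at position 31.
SphI cuts after base 5 of each site (before the last base), so after position 35.
Combined cut positions: 35, 58, 94.
Circular molecule, 3 cuts → 3 fragments:
  36–58 → 23 bp
  59–94 → 36 bp
  95–99 then 1–35 → 5 + 35 = 40 bp
Sorted largest to smallest: 40, 36, 23 bp.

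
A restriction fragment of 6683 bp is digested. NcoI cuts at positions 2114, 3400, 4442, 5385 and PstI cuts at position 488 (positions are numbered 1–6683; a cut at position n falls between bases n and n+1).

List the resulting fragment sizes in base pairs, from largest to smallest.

1626, 1298, 1286, 1042, 943, 488 bp

Combined cut positions (sorted): 488, 2114, 3400, 4442, 5385.
Linear molecule, 5 cuts → 6 fragments:
  488 − 0 = 488 bp
  2114 − 488 = 1626 bp
  3400 − 2114 = 1286 bp
  4442 − 3400 = 1042 bp
  5385 − 4442 = 943 bp
  6683 − 5385 = 1298 bp
Sorted largest to smallest: 1626, 1298, 1286, 1042, 943, 488 bp.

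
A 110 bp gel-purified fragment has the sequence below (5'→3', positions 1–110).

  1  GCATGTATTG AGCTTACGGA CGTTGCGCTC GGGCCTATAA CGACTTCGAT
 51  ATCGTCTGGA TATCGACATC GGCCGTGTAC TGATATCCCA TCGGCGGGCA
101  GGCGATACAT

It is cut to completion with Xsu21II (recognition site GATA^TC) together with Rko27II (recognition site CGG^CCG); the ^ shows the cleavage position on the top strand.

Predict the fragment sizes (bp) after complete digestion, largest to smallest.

51, 25, 13, 11, 10 bp

Xsu21II sites (GATATC) start at positions 48, 59, 82.
Xsu21II cuts after base 4 of each site, so after positions 51, 62, 85.
The Rko27II site (CGGCCG) starts at position 70.
Rko27II cuts after base 3 of each site, so after position 72.
Combined cut positions: 51, 62, 72, 85.
Linear molecule, 4 cuts → 5 fragments:
  1–51 → 51 bp
  52–62 → 11 bp
  63–72 → 10 bp
  73–85 → 13 bp
  86–110 → 25 bp
Sorted largest to smallest: 51, 25, 13, 11, 10 bp.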